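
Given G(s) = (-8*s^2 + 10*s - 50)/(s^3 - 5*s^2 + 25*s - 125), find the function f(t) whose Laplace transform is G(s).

Factor the denominator: s^3 - 5*s^2 + 25*s - 125 = (s - 5)*(s^2 + 25).
Partial fraction decomposition gives [-4/(s - 5)] + [-4*s/(s^2 + 25)] + [-10/(s^2 + 25)].
Invert each term: -4/(s - 5) ↔ -4e^(5t); -4·s/(s^2 + 25) ↔ -4cos(5t); -2·5/(s^2 + 25) ↔ -2sin(5t).

f(t) = -4*exp(5*t) - 2*sin(5*t) - 4*cos(5*t)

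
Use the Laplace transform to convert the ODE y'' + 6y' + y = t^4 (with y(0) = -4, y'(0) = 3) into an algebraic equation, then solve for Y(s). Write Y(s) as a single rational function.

Y(s) = (-4*s^6 - 21*s^5 + 24)/(s^7 + 6*s^6 + s^5)

Take the Laplace transform of both sides.
With L{y''} = s^2 Y - s·y(0) - y'(0) and L{y'} = sY - y(0), with y(0) = -4, y'(0) = 3: the LHS transforms to (s^2 + 6*s + 1)Y - (-4*s - 21).
The right side is L{t^4} = 24/s^5.
So (s^2 + 6*s + 1)Y = 24/s^5 + (-4*s - 21).
Isolate Y and clear denominators.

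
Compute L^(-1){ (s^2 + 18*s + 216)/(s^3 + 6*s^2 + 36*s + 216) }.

4*sin(6*t) - cos(6*t) + 2*exp(-6*t)

Factor the denominator: s^3 + 6*s^2 + 36*s + 216 = (s + 6)*(s^2 + 36).
Partial fraction decomposition gives [2/(s + 6)] + [-s/(s^2 + 36)] + [24/(s^2 + 36)].
Invert each term: 2/(s + 6) ↔ 2e^(-6t); -1·s/(s^2 + 36) ↔ -cos(6t); 4·6/(s^2 + 36) ↔ 4sin(6t).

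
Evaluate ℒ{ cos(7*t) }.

L{cos(7t)} = s/(s^2 + 49).

s/(s^2 + 49)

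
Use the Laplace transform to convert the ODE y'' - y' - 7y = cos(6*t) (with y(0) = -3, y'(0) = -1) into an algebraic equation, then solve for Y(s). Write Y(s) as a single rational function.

Y(s) = (-3*s^3 + 2*s^2 - 107*s + 72)/(s^4 - s^3 + 29*s^2 - 36*s - 252)

Laplace-transform each side.
The derivative rules (L{y''} = s^2 Y - s·y(0) - y'(0) and L{y'} = sY - y(0), with y(0) = -3, y'(0) = -1) turn the left side into (s^2 - s - 7)Y - (-3*s + 2).
The right side is L{cos(6*t)} = s/(s^2 + 36).
So (s^2 - s - 7)Y = s/(s^2 + 36) + (-3*s + 2).
Solve for Y(s) and write it as one ratio of polynomials.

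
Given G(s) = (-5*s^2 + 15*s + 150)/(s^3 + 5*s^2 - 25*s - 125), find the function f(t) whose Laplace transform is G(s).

Factor the denominator: s^3 + 5*s^2 - 25*s - 125 = (s - 5)*(s + 5)^2.
Partial fraction decomposition gives [-6/(s + 5)] + [5/(s + 5)^2] + [1/(s - 5)].
Invert each term: -6/(s + 5) ↔ -6e^(-5t); 5/(s + 5)^2 ↔ 5t·e^(-5t); 1/(s - 5) ↔ e^(5t).

f(t) = 5*t*exp(-5*t) + exp(5*t) - 6*exp(-5*t)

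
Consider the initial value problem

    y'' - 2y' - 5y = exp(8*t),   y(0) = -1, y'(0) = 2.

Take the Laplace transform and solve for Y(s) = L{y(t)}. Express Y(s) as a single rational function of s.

Y(s) = (-s^2 + 12*s - 31)/(s^3 - 10*s^2 + 11*s + 40)

Transform both sides with L{·}.
With L{y''} = s^2 Y - s·y(0) - y'(0) and L{y'} = sY - y(0), with y(0) = -1, y'(0) = 2: the LHS transforms to (s^2 - 2*s - 5)Y - (-s + 4).
The right side is L{exp(8*t)} = 1/(s - 8).
So (s^2 - 2*s - 5)Y = 1/(s - 8) + (-s + 4).
Isolate Y and clear denominators.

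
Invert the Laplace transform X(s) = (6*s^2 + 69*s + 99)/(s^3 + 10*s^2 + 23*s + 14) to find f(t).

Factor the denominator: s^3 + 10*s^2 + 23*s + 14 = (s + 1)*(s + 2)*(s + 7).
Partial fraction decomposition gives [6/(s + 1)] + [3/(s + 2)] + [-3/(s + 7)].
Invert each term: 6/(s + 1) ↔ 6e^(-t); 3/(s + 2) ↔ 3e^(-2t); -3/(s + 7) ↔ -3e^(-7t).

f(t) = 6*exp(-t) + 3*exp(-2*t) - 3*exp(-7*t)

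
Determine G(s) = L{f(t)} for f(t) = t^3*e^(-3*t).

L{t^3} = 3!/s^4 = 6/s^4.
By the first shifting theorem, multiplying by e^(-3t) replaces s with s + 3.

G(s) = 6/(s + 3)^4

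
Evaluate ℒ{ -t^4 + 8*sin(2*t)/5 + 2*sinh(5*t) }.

Apply the Laplace transform termwise.
(2)·[L{sinh(5t)} = 5/(s^2 - 25)]; (-1)·[L{t^4} = 4!/s^5 = 24/s^5]; (8/5)·[L{sin(2t)} = 2/(s^2 + 4)].

16/(5*(s^2 + 4)) + 10/(s^2 - 25) - 24/s^5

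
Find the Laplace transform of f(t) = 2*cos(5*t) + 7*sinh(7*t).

2*s/(s^2 + 25) + 49/(s^2 - 49)

The transform is linear, so treat each term independently.
(7)·[L{sinh(7t)} = 7/(s^2 - 49)]; (2)·[L{cos(5t)} = s/(s^2 + 25)].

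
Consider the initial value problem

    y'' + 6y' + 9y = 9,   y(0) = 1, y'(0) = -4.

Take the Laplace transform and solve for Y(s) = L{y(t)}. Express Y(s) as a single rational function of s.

Take the Laplace transform of both sides.
With L{y''} = s^2 Y - s·y(0) - y'(0) and L{y'} = sY - y(0), with y(0) = 1, y'(0) = -4: the LHS transforms to (s^2 + 6*s + 9)Y - (s + 2).
The right side is L{9} = 9/s.
So (s^2 + 6*s + 9)Y = 9/s + (s + 2).
Isolate Y and clear denominators.

Y(s) = (s^2 + 2*s + 9)/(s^3 + 6*s^2 + 9*s)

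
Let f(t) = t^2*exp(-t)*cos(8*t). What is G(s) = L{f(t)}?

G(s) = 2*(s + 1)*(s^2 + 2*s - 191)/(s^2 + 2*s + 65)^3

L{cos(8t)} = s/(s^2 + 64).
Multiplying by e^(-t) shifts s → s + 1, so L{exp(-t)*cos(8*t)} = (s + 1)/((s + 1)^2 + 64).
Then apply L{t^2·g(t)} = (-1)^2 d^2/ds^2[H(s)] with H(s) = (s + 1)/((s + 1)^2 + 64):
differentiating 2 times and applying the sign gives 2*(s + 1)*(s^2 + 2*s - 191)/(s^2 + 2*s + 65)^3.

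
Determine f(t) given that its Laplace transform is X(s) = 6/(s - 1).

f(t) = 6*exp(t)

Since L{e^(t)} = 1/(s - 1), the inverse is e^(t), scaled by 6.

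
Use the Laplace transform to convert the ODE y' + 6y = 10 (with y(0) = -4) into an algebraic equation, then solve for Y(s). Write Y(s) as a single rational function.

Y(s) = (-4*s + 10)/(s^2 + 6*s)

Laplace-transform each side.
Using L{y'} = sY - y(0) = sY - (-4), the left side becomes (s + 6)Y - (-4).
The right side is L{10} = 10/s.
So (s + 6)Y = 10/s + (-4).
Divide through and combine into a single rational function.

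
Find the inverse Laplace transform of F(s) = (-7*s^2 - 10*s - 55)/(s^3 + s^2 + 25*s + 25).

Factor the denominator: s^3 + s^2 + 25*s + 25 = (s + 1)*(s^2 + 25).
Partial fraction decomposition gives [-2/(s + 1)] + [-5*s/(s^2 + 25)] + [-5/(s^2 + 25)].
Invert each term: -2/(s + 1) ↔ -2e^(-t); -5·s/(s^2 + 25) ↔ -5cos(5t); -1·5/(s^2 + 25) ↔ -sin(5t).

-sin(5*t) - 5*cos(5*t) - 2*exp(-t)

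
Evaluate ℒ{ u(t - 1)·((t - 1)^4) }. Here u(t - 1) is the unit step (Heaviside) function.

By the second shifting theorem, L{u(t - c)·g(t - c)} = e^(-cs)·G(s) with c = 1 and G(s) = L{g(t)}.
L{t^4} = 4!/s^5 = 24/s^5.

24*exp(-s)/s^5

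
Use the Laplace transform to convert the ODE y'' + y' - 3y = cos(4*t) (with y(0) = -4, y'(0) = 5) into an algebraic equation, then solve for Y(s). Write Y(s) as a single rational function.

Transform both sides with L{·}.
Using L{y''} = s^2 Y - s·y(0) - y'(0) and L{y'} = sY - y(0), with y(0) = -4, y'(0) = 5, the left side becomes (s^2 + s - 3)Y - (-4*s + 1).
The right side is L{cos(4*t)} = s/(s^2 + 16).
So (s^2 + s - 3)Y = s/(s^2 + 16) + (-4*s + 1).
Isolate Y and clear denominators.

Y(s) = (-4*s^3 + s^2 - 63*s + 16)/(s^4 + s^3 + 13*s^2 + 16*s - 48)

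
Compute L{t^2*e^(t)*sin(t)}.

L{sin(t)} = 1/(s^2 + 1).
Multiplying by e^(t) shifts s → s - 1, so L{e^(t)*sin(t)} = 1/((s - 1)^2 + 1).
Then apply L{t^2·g(t)} = (-1)^2 d^2/ds^2[G(s)] with G(s) = 1/((s - 1)^2 + 1):
differentiating 2 times and applying the sign gives 2*(3*s^2 - 6*s + 2)/(s^2 - 2*s + 2)^3.

2*(3*s^2 - 6*s + 2)/(s^2 - 2*s + 2)^3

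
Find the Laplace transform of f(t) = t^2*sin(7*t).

14*(3*s^2 - 49)/(s^2 + 49)^3

L{sin(7t)} = 7/(s^2 + 49).
Then apply L{t^2·g(t)} = (-1)^2 d^2/ds^2[G(s)] with G(s) = 7/(s^2 + 49):
differentiating 2 times and applying the sign gives 14*(3*s^2 - 49)/(s^2 + 49)^3.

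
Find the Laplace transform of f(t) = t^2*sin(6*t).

36*(s^2 - 12)/(s^2 + 36)^3

L{sin(6t)} = 6/(s^2 + 36).
Then apply L{t^2·g(t)} = (-1)^2 d^2/ds^2[G(s)] with G(s) = 6/(s^2 + 36):
differentiating 2 times and applying the sign gives 36*(s^2 - 12)/(s^2 + 36)^3.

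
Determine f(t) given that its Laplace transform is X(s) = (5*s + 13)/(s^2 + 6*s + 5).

Factor the denominator: s^2 + 6*s + 5 = (s + 1)*(s + 5).
Partial fraction decomposition gives [2/(s + 1)] + [3/(s + 5)].
Invert each term: 2/(s + 1) ↔ 2e^(-t); 3/(s + 5) ↔ 3e^(-5t).

f(t) = 2*exp(-t) + 3*exp(-5*t)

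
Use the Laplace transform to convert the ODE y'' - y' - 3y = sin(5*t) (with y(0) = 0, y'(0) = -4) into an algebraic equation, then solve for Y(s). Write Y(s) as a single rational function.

Apply the Laplace transform to the equation.
The derivative rules (L{y''} = s^2 Y - s·y(0) - y'(0) and L{y'} = sY - y(0), with y(0) = 0, y'(0) = -4) turn the left side into (s^2 - s - 3)Y - (-4).
The right side is L{sin(5*t)} = 5/(s^2 + 25).
So (s^2 - s - 3)Y = 5/(s^2 + 25) + (-4).
Solve for Y(s) and write it as one ratio of polynomials.

Y(s) = (-4*s^2 - 95)/(s^4 - s^3 + 22*s^2 - 25*s - 75)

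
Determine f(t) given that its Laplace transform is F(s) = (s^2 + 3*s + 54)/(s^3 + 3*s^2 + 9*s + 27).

f(t) = 3*sin(3*t) - 2*cos(3*t) + 3*exp(-3*t)

Factor the denominator: s^3 + 3*s^2 + 9*s + 27 = (s + 3)*(s^2 + 9).
Partial fraction decomposition gives [3/(s + 3)] + [-2*s/(s^2 + 9)] + [9/(s^2 + 9)].
Invert each term: 3/(s + 3) ↔ 3e^(-3t); -2·s/(s^2 + 9) ↔ -2cos(3t); 3·3/(s^2 + 9) ↔ 3sin(3t).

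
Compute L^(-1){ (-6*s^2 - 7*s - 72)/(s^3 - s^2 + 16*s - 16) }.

Factor the denominator: s^3 - s^2 + 16*s - 16 = (s - 1)*(s^2 + 16).
Partial fraction decomposition gives [-5/(s - 1)] + [-s/(s^2 + 16)] + [-8/(s^2 + 16)].
Invert each term: -5/(s - 1) ↔ -5e^(t); -1·s/(s^2 + 16) ↔ -cos(4t); -2·4/(s^2 + 16) ↔ -2sin(4t).

-5*exp(t) - 2*sin(4*t) - cos(4*t)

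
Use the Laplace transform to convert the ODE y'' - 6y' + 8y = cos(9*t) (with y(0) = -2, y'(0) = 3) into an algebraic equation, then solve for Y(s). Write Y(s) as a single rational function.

Apply the Laplace transform to the equation.
With L{y''} = s^2 Y - s·y(0) - y'(0) and L{y'} = sY - y(0), with y(0) = -2, y'(0) = 3: the LHS transforms to (s^2 - 6*s + 8)Y - (-2*s + 15).
The right side is L{cos(9*t)} = s/(s^2 + 81).
So (s^2 - 6*s + 8)Y = s/(s^2 + 81) + (-2*s + 15).
Isolate Y and clear denominators.

Y(s) = (-2*s^3 + 15*s^2 - 161*s + 1215)/(s^4 - 6*s^3 + 89*s^2 - 486*s + 648)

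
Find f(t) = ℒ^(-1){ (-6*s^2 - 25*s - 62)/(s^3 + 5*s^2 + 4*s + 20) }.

Factor the denominator: s^3 + 5*s^2 + 4*s + 20 = (s + 5)*(s^2 + 4).
Partial fraction decomposition gives [-3/(s + 5)] + [-3*s/(s^2 + 4)] + [-10/(s^2 + 4)].
Invert each term: -3/(s + 5) ↔ -3e^(-5t); -3·s/(s^2 + 4) ↔ -3cos(2t); -5·2/(s^2 + 4) ↔ -5sin(2t).

f(t) = -5*sin(2*t) - 3*cos(2*t) - 3*exp(-5*t)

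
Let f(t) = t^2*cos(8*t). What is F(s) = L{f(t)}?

F(s) = 2*s*(s^2 - 192)/(s^2 + 64)^3

L{cos(8t)} = s/(s^2 + 64).
Then apply L{t^2·g(t)} = (-1)^2 d^2/ds^2[G(s)] with G(s) = s/(s^2 + 64):
differentiating 2 times and applying the sign gives 2*s*(s^2 - 192)/(s^2 + 64)^3.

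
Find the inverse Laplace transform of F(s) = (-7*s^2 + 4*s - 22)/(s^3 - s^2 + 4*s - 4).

Factor the denominator: s^3 - s^2 + 4*s - 4 = (s - 1)*(s^2 + 4).
Partial fraction decomposition gives [-5/(s - 1)] + [-2*s/(s^2 + 4)] + [2/(s^2 + 4)].
Invert each term: -5/(s - 1) ↔ -5e^(t); -2·s/(s^2 + 4) ↔ -2cos(2t); 1·2/(s^2 + 4) ↔ sin(2t).

-5*exp(t) + sin(2*t) - 2*cos(2*t)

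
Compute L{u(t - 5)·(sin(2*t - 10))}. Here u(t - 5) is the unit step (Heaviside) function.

By the second shifting theorem, L{u(t - c)·g(t - c)} = e^(-cs)·G(s) with c = 5 and G(s) = L{g(t)}.
L{sin(2t)} = 2/(s^2 + 4).

2*exp(-5*s)/(s^2 + 4)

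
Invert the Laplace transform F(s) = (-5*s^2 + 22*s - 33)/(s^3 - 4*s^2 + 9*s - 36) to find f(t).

f(t) = -exp(4*t) + 2*sin(3*t) - 4*cos(3*t)

Factor the denominator: s^3 - 4*s^2 + 9*s - 36 = (s - 4)*(s^2 + 9).
Partial fraction decomposition gives [-1/(s - 4)] + [-4*s/(s^2 + 9)] + [6/(s^2 + 9)].
Invert each term: -1/(s - 4) ↔ -e^(4t); -4·s/(s^2 + 9) ↔ -4cos(3t); 2·3/(s^2 + 9) ↔ 2sin(3t).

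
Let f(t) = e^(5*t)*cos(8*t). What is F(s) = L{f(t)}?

L{cos(8t)} = s/(s^2 + 64).
By the first shifting theorem, multiplying by e^(5t) replaces s with s - 5.

F(s) = (s - 5)/((s - 5)^2 + 64)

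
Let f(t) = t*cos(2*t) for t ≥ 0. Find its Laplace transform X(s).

L{cos(2t)} = s/(s^2 + 4).
Then apply L{t·g(t)} = -d/ds[G(s)] with G(s) = s/(s^2 + 4):
differentiating 1 time and applying the sign gives (s - 2)*(s + 2)/(s^2 + 4)^2.

X(s) = (s - 2)*(s + 2)/(s^2 + 4)^2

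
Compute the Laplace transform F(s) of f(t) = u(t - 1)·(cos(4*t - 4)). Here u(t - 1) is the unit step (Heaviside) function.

By the second shifting theorem, L{u(t - c)·g(t - c)} = e^(-cs)·G(s) with c = 1 and G(s) = L{g(t)}.
L{cos(4t)} = s/(s^2 + 16).

F(s) = s*exp(-s)/(s^2 + 16)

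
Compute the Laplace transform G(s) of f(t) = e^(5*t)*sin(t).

L{sin(t)} = 1/(s^2 + 1).
By the first shifting theorem, multiplying by e^(5t) replaces s with s - 5.

G(s) = 1/((s - 5)^2 + 1)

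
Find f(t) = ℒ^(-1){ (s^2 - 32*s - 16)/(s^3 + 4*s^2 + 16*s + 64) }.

f(t) = -5*sin(4*t) - 3*cos(4*t) + 4*exp(-4*t)

Factor the denominator: s^3 + 4*s^2 + 16*s + 64 = (s + 4)*(s^2 + 16).
Partial fraction decomposition gives [4/(s + 4)] + [-3*s/(s^2 + 16)] + [-20/(s^2 + 16)].
Invert each term: 4/(s + 4) ↔ 4e^(-4t); -3·s/(s^2 + 16) ↔ -3cos(4t); -5·4/(s^2 + 16) ↔ -5sin(4t).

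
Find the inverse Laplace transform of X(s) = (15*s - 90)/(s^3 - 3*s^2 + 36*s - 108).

-exp(3*t) + 3*sin(6*t) + cos(6*t)

Factor the denominator: s^3 - 3*s^2 + 36*s - 108 = (s - 3)*(s^2 + 36).
Partial fraction decomposition gives [-1/(s - 3)] + [s/(s^2 + 36)] + [18/(s^2 + 36)].
Invert each term: -1/(s - 3) ↔ -e^(3t); 1·s/(s^2 + 36) ↔ cos(6t); 3·6/(s^2 + 36) ↔ 3sin(6t).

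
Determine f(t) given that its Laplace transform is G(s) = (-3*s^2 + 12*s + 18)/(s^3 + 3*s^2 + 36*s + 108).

f(t) = 3*sin(6*t) - 2*cos(6*t) - exp(-3*t)

Factor the denominator: s^3 + 3*s^2 + 36*s + 108 = (s + 3)*(s^2 + 36).
Partial fraction decomposition gives [-1/(s + 3)] + [-2*s/(s^2 + 36)] + [18/(s^2 + 36)].
Invert each term: -1/(s + 3) ↔ -e^(-3t); -2·s/(s^2 + 36) ↔ -2cos(6t); 3·6/(s^2 + 36) ↔ 3sin(6t).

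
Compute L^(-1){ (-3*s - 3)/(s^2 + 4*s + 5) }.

Complete the square in the denominator: s^2 + 4*s + 5 = (s + 2)^2 + 1^2.
Split the numerator to match: -3*s - 3 = -3·(s + 2) + 3·1.
Invert each term: -3·(s + 2)/((s + 2)^2 + 1) ↔ -3e^(-2t)cos(t); 3·1/((s + 2)^2 + 1) ↔ 3e^(-2t)sin(t).

3*exp(-2*t)*sin(t) - 3*exp(-2*t)*cos(t)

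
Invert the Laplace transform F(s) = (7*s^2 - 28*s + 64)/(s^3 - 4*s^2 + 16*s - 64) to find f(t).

Factor the denominator: s^3 - 4*s^2 + 16*s - 64 = (s - 4)*(s^2 + 16).
Partial fraction decomposition gives [2/(s - 4)] + [5*s/(s^2 + 16)] + [-8/(s^2 + 16)].
Invert each term: 2/(s - 4) ↔ 2e^(4t); 5·s/(s^2 + 16) ↔ 5cos(4t); -2·4/(s^2 + 16) ↔ -2sin(4t).

f(t) = 2*exp(4*t) - 2*sin(4*t) + 5*cos(4*t)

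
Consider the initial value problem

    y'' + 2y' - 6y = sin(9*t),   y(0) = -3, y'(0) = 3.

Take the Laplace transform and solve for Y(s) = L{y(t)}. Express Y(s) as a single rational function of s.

Take the Laplace transform of both sides.
With L{y''} = s^2 Y - s·y(0) - y'(0) and L{y'} = sY - y(0), with y(0) = -3, y'(0) = 3: the LHS transforms to (s^2 + 2*s - 6)Y - (-3*s - 3).
The right side is L{sin(9*t)} = 9/(s^2 + 81).
So (s^2 + 2*s - 6)Y = 9/(s^2 + 81) + (-3*s - 3).
Divide through and combine into a single rational function.

Y(s) = (-3*s^3 - 3*s^2 - 243*s - 234)/(s^4 + 2*s^3 + 75*s^2 + 162*s - 486)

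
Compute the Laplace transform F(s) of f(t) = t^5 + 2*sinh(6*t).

Apply the Laplace transform termwise.
(2)·[L{sinh(6t)} = 6/(s^2 - 36)]; L{t^5} = 5!/s^6 = 120/s^6.

F(s) = 12/(s^2 - 36) + 120/s^6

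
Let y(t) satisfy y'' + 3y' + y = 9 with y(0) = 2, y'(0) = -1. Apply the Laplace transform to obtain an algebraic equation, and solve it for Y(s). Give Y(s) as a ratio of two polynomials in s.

Y(s) = (2*s^2 + 5*s + 9)/(s^3 + 3*s^2 + s)

Transform both sides with L{·}.
With L{y''} = s^2 Y - s·y(0) - y'(0) and L{y'} = sY - y(0), with y(0) = 2, y'(0) = -1: the LHS transforms to (s^2 + 3*s + 1)Y - (2*s + 5).
The right side is L{9} = 9/s.
So (s^2 + 3*s + 1)Y = 9/s + (2*s + 5).
Solve for Y(s) and write it as one ratio of polynomials.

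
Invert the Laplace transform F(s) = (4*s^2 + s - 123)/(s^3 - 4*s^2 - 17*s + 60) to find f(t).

f(t) = -exp(5*t) + 6*exp(3*t) - exp(-4*t)

Factor the denominator: s^3 - 4*s^2 - 17*s + 60 = (s - 5)*(s - 3)*(s + 4).
Partial fraction decomposition gives [-1/(s - 5)] + [-1/(s + 4)] + [6/(s - 3)].
Invert each term: -1/(s - 5) ↔ -e^(5t); -1/(s + 4) ↔ -e^(-4t); 6/(s - 3) ↔ 6e^(3t).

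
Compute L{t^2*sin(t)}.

L{sin(t)} = 1/(s^2 + 1).
Then apply L{t^2·g(t)} = (-1)^2 d^2/ds^2[H(s)] with H(s) = 1/(s^2 + 1):
differentiating 2 times and applying the sign gives 2*(3*s^2 - 1)/(s^2 + 1)^3.

2*(3*s^2 - 1)/(s^2 + 1)^3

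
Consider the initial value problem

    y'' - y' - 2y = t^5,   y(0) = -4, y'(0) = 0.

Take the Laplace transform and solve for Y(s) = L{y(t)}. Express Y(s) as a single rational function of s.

Apply the Laplace transform to the equation.
With L{y''} = s^2 Y - s·y(0) - y'(0) and L{y'} = sY - y(0), with y(0) = -4, y'(0) = 0: the LHS transforms to (s^2 - s - 2)Y - (-4*s + 4).
The right side is L{t^5} = 120/s^6.
So (s^2 - s - 2)Y = 120/s^6 + (-4*s + 4).
Divide through and combine into a single rational function.

Y(s) = (-4*s^7 + 4*s^6 + 120)/(s^8 - s^7 - 2*s^6)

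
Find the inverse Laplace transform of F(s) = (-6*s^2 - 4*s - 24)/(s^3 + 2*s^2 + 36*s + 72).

Factor the denominator: s^3 + 2*s^2 + 36*s + 72 = (s + 2)*(s^2 + 36).
Partial fraction decomposition gives [-1/(s + 2)] + [-5*s/(s^2 + 36)] + [6/(s^2 + 36)].
Invert each term: -1/(s + 2) ↔ -e^(-2t); -5·s/(s^2 + 36) ↔ -5cos(6t); 1·6/(s^2 + 36) ↔ sin(6t).

sin(6*t) - 5*cos(6*t) - exp(-2*t)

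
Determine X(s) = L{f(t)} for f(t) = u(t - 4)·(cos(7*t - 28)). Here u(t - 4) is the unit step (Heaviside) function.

By the second shifting theorem, L{u(t - c)·g(t - c)} = e^(-cs)·G(s) with c = 4 and G(s) = L{g(t)}.
L{cos(7t)} = s/(s^2 + 49).

X(s) = s*exp(-4*s)/(s^2 + 49)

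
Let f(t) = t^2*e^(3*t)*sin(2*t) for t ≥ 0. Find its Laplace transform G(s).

G(s) = 4*(3*s^2 - 18*s + 23)/(s^2 - 6*s + 13)^3

L{sin(2t)} = 2/(s^2 + 4).
Multiplying by e^(3t) shifts s → s - 3, so L{e^(3*t)*sin(2*t)} = 2/((s - 3)^2 + 4).
Then apply L{t^2·g(t)} = (-1)^2 d^2/ds^2[H(s)] with H(s) = 2/((s - 3)^2 + 4):
differentiating 2 times and applying the sign gives 4*(3*s^2 - 18*s + 23)/(s^2 - 6*s + 13)^3.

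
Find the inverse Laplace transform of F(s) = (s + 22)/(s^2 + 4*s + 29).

4*exp(-2*t)*sin(5*t) + exp(-2*t)*cos(5*t)

Complete the square in the denominator: s^2 + 4*s + 29 = (s + 2)^2 + 5^2.
Split the numerator to match: s + 22 = 1·(s + 2) + 4·5.
Invert each term: 1·(s + 2)/((s + 2)^2 + 25) ↔ e^(-2t)cos(5t); 4·5/((s + 2)^2 + 25) ↔ 4e^(-2t)sin(5t).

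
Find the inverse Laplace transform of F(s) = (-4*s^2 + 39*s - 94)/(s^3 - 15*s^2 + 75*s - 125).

Factor the denominator: s^3 - 15*s^2 + 75*s - 125 = (s - 5)^3.
Partial fraction decomposition gives [-4/(s - 5)] + [-1/(s - 5)^2] + [(s - 5)^(-3)].
Invert each term: -4/(s - 5) ↔ -4e^(5t); -1/(s - 5)^2 ↔ -t·e^(5t); 1/(s - 5)^3 ↔ (1/2)t^2·e^(5t).

t^2*exp(5*t)/2 - t*exp(5*t) - 4*exp(5*t)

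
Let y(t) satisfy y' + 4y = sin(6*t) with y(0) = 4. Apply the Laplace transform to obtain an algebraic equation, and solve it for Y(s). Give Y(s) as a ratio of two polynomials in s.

Y(s) = (4*s^2 + 150)/(s^3 + 4*s^2 + 36*s + 144)

Take the Laplace transform of both sides.
The derivative rules (L{y'} = sY - y(0) = sY - 4) turn the left side into (s + 4)Y - (4).
The right side is L{sin(6*t)} = 6/(s^2 + 36).
So (s + 4)Y = 6/(s^2 + 36) + (4).
Solve for Y(s) and write it as one ratio of polynomials.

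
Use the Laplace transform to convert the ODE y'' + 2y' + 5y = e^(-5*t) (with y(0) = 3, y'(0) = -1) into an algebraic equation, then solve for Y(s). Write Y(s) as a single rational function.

Y(s) = (3*s^2 + 20*s + 26)/(s^3 + 7*s^2 + 15*s + 25)

Apply the Laplace transform to the equation.
With L{y''} = s^2 Y - s·y(0) - y'(0) and L{y'} = sY - y(0), with y(0) = 3, y'(0) = -1: the LHS transforms to (s^2 + 2*s + 5)Y - (3*s + 5).
The right side is L{e^(-5*t)} = 1/(s + 5).
So (s^2 + 2*s + 5)Y = 1/(s + 5) + (3*s + 5).
Solve for Y(s) and write it as one ratio of polynomials.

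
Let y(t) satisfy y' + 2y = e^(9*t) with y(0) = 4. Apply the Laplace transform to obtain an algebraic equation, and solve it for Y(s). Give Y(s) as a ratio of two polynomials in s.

Transform both sides with L{·}.
Using L{y'} = sY - y(0) = sY - 4, the left side becomes (s + 2)Y - (4).
The right side is L{e^(9*t)} = 1/(s - 9).
So (s + 2)Y = 1/(s - 9) + (4).
Isolate Y and clear denominators.

Y(s) = (4*s - 35)/(s^2 - 7*s - 18)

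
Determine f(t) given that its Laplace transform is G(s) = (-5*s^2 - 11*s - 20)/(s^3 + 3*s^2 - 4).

Factor the denominator: s^3 + 3*s^2 - 4 = (s - 1)*(s + 2)^2.
Partial fraction decomposition gives [-1/(s + 2)] + [6/(s + 2)^2] + [-4/(s - 1)].
Invert each term: -1/(s + 2) ↔ -e^(-2t); 6/(s + 2)^2 ↔ 6t·e^(-2t); -4/(s - 1) ↔ -4e^(t).

f(t) = 6*t*exp(-2*t) - 4*exp(t) - exp(-2*t)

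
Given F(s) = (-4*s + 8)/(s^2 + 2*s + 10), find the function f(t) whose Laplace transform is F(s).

Complete the square in the denominator: s^2 + 2*s + 10 = (s + 1)^2 + 3^2.
Split the numerator to match: -4*s + 8 = -4·(s + 1) + 4·3.
Invert each term: -4·(s + 1)/((s + 1)^2 + 9) ↔ -4e^(-t)cos(3t); 4·3/((s + 1)^2 + 9) ↔ 4e^(-t)sin(3t).

f(t) = 4*exp(-t)*sin(3*t) - 4*exp(-t)*cos(3*t)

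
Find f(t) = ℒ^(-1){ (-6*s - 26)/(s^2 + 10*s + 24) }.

f(t) = -exp(-4*t) - 5*exp(-6*t)

Factor the denominator: s^2 + 10*s + 24 = (s + 4)*(s + 6).
Partial fraction decomposition gives [-1/(s + 4)] + [-5/(s + 6)].
Invert each term: -1/(s + 4) ↔ -e^(-4t); -5/(s + 6) ↔ -5e^(-6t).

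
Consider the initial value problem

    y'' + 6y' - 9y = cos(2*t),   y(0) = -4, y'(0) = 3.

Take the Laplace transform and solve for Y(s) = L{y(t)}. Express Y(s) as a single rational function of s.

Apply the Laplace transform to the equation.
Using L{y''} = s^2 Y - s·y(0) - y'(0) and L{y'} = sY - y(0), with y(0) = -4, y'(0) = 3, the left side becomes (s^2 + 6*s - 9)Y - (-4*s - 21).
The right side is L{cos(2*t)} = s/(s^2 + 4).
So (s^2 + 6*s - 9)Y = s/(s^2 + 4) + (-4*s - 21).
Isolate Y and clear denominators.

Y(s) = (-4*s^3 - 21*s^2 - 15*s - 84)/(s^4 + 6*s^3 - 5*s^2 + 24*s - 36)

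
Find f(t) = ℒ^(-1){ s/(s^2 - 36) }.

Since L{cosh(6t)} = s/(s^2 - 36), the inverse is cosh(6*t).

f(t) = cosh(6*t)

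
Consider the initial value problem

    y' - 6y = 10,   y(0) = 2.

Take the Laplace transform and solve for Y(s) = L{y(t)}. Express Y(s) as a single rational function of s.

Transform both sides with L{·}.
The derivative rules (L{y'} = sY - y(0) = sY - 2) turn the left side into (s - 6)Y - (2).
The right side is L{10} = 10/s.
So (s - 6)Y = 10/s + (2).
Solve for Y(s) and write it as one ratio of polynomials.

Y(s) = (2*s + 10)/(s^2 - 6*s)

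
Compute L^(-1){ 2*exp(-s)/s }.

The factor e^(-s) signals a time shift by c = 1 (second shifting theorem).
L{2} = 2/s, so L^-1{2/s} = 2.
Hence the inverse is u(t - 1) times that function evaluated at t - 1.

Heaviside(t - 1)*(2)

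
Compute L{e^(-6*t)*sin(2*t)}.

2/((s + 6)^2 + 4)

L{sin(2t)} = 2/(s^2 + 4).
By the first shifting theorem, multiplying by e^(-6t) replaces s with s + 6.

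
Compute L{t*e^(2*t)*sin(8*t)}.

16*(s - 2)/(s^2 - 4*s + 68)^2

L{sin(8t)} = 8/(s^2 + 64).
Multiplying by e^(2t) shifts s → s - 2, so L{e^(2*t)*sin(8*t)} = 8/((s - 2)^2 + 64).
Then apply L{t·g(t)} = -d/ds[G(s)] with G(s) = 8/((s - 2)^2 + 64):
differentiating 1 time and applying the sign gives 16*(s - 2)/(s^2 - 4*s + 68)^2.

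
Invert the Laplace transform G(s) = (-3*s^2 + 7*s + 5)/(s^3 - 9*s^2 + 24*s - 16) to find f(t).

f(t) = -5*t*exp(4*t) - 4*exp(4*t) + exp(t)

Factor the denominator: s^3 - 9*s^2 + 24*s - 16 = (s - 4)^2*(s - 1).
Partial fraction decomposition gives [-4/(s - 4)] + [-5/(s - 4)^2] + [1/(s - 1)].
Invert each term: -4/(s - 4) ↔ -4e^(4t); -5/(s - 4)^2 ↔ -5t·e^(4t); 1/(s - 1) ↔ e^(t).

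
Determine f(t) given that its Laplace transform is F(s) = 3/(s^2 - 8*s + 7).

Rewrite the denominator: s^2 - 8*s + 7 = (s - 4)^2 - 9.
The form in (s - 4) signals a first-shifting-theorem factor e^(4t).
Since L{sinh(3t)} = 3/(s^2 - 9), the inverse is exp(4*t)*sinh(3*t).

f(t) = exp(4*t)*sinh(3*t)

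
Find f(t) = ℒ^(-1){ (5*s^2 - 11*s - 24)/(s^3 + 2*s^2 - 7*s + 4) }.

Factor the denominator: s^3 + 2*s^2 - 7*s + 4 = (s - 1)^2*(s + 4).
Partial fraction decomposition gives [1/(s - 1)] + [-6/(s - 1)^2] + [4/(s + 4)].
Invert each term: 1/(s - 1) ↔ e^(t); -6/(s - 1)^2 ↔ -6t·e^(t); 4/(s + 4) ↔ 4e^(-4t).

f(t) = -6*t*exp(t) + exp(t) + 4*exp(-4*t)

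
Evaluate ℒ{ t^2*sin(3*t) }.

18*(s^2 - 3)/(s^2 + 9)^3

L{sin(3t)} = 3/(s^2 + 9).
Then apply L{t^2·g(t)} = (-1)^2 d^2/ds^2[H(s)] with H(s) = 3/(s^2 + 9):
differentiating 2 times and applying the sign gives 18*(s^2 - 3)/(s^2 + 9)^3.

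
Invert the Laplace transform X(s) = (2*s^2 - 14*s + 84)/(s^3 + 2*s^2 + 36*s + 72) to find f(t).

Factor the denominator: s^3 + 2*s^2 + 36*s + 72 = (s + 2)*(s^2 + 36).
Partial fraction decomposition gives [3/(s + 2)] + [-s/(s^2 + 36)] + [-12/(s^2 + 36)].
Invert each term: 3/(s + 2) ↔ 3e^(-2t); -1·s/(s^2 + 36) ↔ -cos(6t); -2·6/(s^2 + 36) ↔ -2sin(6t).

f(t) = -2*sin(6*t) - cos(6*t) + 3*exp(-2*t)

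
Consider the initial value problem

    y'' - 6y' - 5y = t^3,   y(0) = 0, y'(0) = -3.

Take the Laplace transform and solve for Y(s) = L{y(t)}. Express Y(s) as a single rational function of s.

Y(s) = (-3*s^4 + 6)/(s^6 - 6*s^5 - 5*s^4)

Laplace-transform each side.
With L{y''} = s^2 Y - s·y(0) - y'(0) and L{y'} = sY - y(0), with y(0) = 0, y'(0) = -3: the LHS transforms to (s^2 - 6*s - 5)Y - (-3).
The right side is L{t^3} = 6/s^4.
So (s^2 - 6*s - 5)Y = 6/s^4 + (-3).
Solve for Y(s) and write it as one ratio of polynomials.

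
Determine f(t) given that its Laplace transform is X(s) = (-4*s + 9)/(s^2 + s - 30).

Factor the denominator: s^2 + s - 30 = (s - 5)*(s + 6).
Partial fraction decomposition gives [-3/(s + 6)] + [-1/(s - 5)].
Invert each term: -3/(s + 6) ↔ -3e^(-6t); -1/(s - 5) ↔ -e^(5t).

f(t) = -exp(5*t) - 3*exp(-6*t)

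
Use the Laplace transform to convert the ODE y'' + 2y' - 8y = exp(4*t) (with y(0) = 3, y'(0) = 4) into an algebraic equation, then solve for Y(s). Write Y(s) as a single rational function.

Y(s) = (3*s^2 - 2*s - 39)/(s^3 - 2*s^2 - 16*s + 32)

Apply the Laplace transform to the equation.
Using L{y''} = s^2 Y - s·y(0) - y'(0) and L{y'} = sY - y(0), with y(0) = 3, y'(0) = 4, the left side becomes (s^2 + 2*s - 8)Y - (3*s + 10).
The right side is L{exp(4*t)} = 1/(s - 4).
So (s^2 + 2*s - 8)Y = 1/(s - 4) + (3*s + 10).
Isolate Y and clear denominators.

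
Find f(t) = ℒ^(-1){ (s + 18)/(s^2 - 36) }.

f(t) = 2*exp(6*t) - exp(-6*t)

Factor the denominator: s^2 - 36 = (s - 6)*(s + 6).
Partial fraction decomposition gives [2/(s - 6)] + [-1/(s + 6)].
Invert each term: 2/(s - 6) ↔ 2e^(6t); -1/(s + 6) ↔ -e^(-6t).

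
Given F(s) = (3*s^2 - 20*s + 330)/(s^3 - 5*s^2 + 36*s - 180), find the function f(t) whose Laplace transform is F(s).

f(t) = 5*exp(5*t) - 5*sin(6*t) - 2*cos(6*t)

Factor the denominator: s^3 - 5*s^2 + 36*s - 180 = (s - 5)*(s^2 + 36).
Partial fraction decomposition gives [5/(s - 5)] + [-2*s/(s^2 + 36)] + [-30/(s^2 + 36)].
Invert each term: 5/(s - 5) ↔ 5e^(5t); -2·s/(s^2 + 36) ↔ -2cos(6t); -5·6/(s^2 + 36) ↔ -5sin(6t).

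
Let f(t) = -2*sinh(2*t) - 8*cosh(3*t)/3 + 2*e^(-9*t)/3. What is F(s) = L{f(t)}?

F(s) = -8*s/(3*(s^2 - 9)) - 4/(s^2 - 4) + 2/(3*(s + 9))

Apply the Laplace transform termwise.
(-8/3)·[L{cosh(3t)} = s/(s^2 - 9)]; (-2)·[L{sinh(2t)} = 2/(s^2 - 4)]; (2/3)·[L{e^(-9t)} = 1/(s + 9)].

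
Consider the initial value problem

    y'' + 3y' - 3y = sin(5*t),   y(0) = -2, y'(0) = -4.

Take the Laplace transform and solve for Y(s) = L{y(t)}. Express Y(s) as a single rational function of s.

Take the Laplace transform of both sides.
Using L{y''} = s^2 Y - s·y(0) - y'(0) and L{y'} = sY - y(0), with y(0) = -2, y'(0) = -4, the left side becomes (s^2 + 3*s - 3)Y - (-2*s - 10).
The right side is L{sin(5*t)} = 5/(s^2 + 25).
So (s^2 + 3*s - 3)Y = 5/(s^2 + 25) + (-2*s - 10).
Solve for Y(s) and write it as one ratio of polynomials.

Y(s) = (-2*s^3 - 10*s^2 - 50*s - 245)/(s^4 + 3*s^3 + 22*s^2 + 75*s - 75)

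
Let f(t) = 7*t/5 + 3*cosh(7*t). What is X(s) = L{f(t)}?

The transform is linear, so treat each term independently.
(7/5)·[L{t} = 1!/s^2 = 1/s^2]; (3)·[L{cosh(7t)} = s/(s^2 - 49)].

X(s) = 3*s/(s^2 - 49) + 7/(5*s^2)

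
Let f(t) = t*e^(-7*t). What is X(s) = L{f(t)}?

L{t} = 1!/s^2 = 1/s^2.
By the first shifting theorem, multiplying by e^(-7t) replaces s with s + 7.

X(s) = (s + 7)^(-2)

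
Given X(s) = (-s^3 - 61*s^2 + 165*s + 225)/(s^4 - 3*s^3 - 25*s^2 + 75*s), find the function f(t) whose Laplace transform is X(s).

f(t) = -6*exp(5*t) - 3*exp(3*t) + 3 + 5*exp(-5*t)

Factor the denominator: s^4 - 3*s^3 - 25*s^2 + 75*s = s*(s - 5)*(s - 3)*(s + 5).
Partial fraction decomposition gives [-6/(s - 5)] + [-3/(s - 3)] + [5/(s + 5)] + [3/s].
Invert each term: -6/(s - 5) ↔ -6e^(5t); -3/(s - 3) ↔ -3e^(3t); 5/(s + 5) ↔ 5e^(-5t); 3/(s - 0) ↔ 3e^(0t).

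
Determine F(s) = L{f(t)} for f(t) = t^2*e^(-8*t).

F(s) = 2/(s + 8)^3

L{e^(-8t)} = 1/(s + 8).
Then apply L{t^2·g(t)} = (-1)^2 d^2/ds^2[G(s)] with G(s) = 1/(s + 8):
differentiating 2 times and applying the sign gives 2/(s + 8)^3.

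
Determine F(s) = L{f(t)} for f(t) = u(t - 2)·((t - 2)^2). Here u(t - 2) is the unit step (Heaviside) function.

F(s) = 2*exp(-2*s)/s^3

By the second shifting theorem, L{u(t - c)·g(t - c)} = e^(-cs)·G(s) with c = 2 and G(s) = L{g(t)}.
L{t^2} = 2!/s^3 = 2/s^3.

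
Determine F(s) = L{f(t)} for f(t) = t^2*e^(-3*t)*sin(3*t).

F(s) = 18*(s^2 + 6*s + 6)/(s^2 + 6*s + 18)^3

L{sin(3t)} = 3/(s^2 + 9).
Multiplying by e^(-3t) shifts s → s + 3, so L{e^(-3*t)*sin(3*t)} = 3/((s + 3)^2 + 9).
Then apply L{t^2·g(t)} = (-1)^2 d^2/ds^2[G(s)] with G(s) = 3/((s + 3)^2 + 9):
differentiating 2 times and applying the sign gives 18*(s^2 + 6*s + 6)/(s^2 + 6*s + 18)^3.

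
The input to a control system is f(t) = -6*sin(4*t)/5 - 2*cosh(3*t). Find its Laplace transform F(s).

By linearity of the Laplace transform, transform each term separately.
(-6/5)·[L{sin(4t)} = 4/(s^2 + 16)]; (-2)·[L{cosh(3t)} = s/(s^2 - 9)].

F(s) = -2*s/(s^2 - 9) - 24/(5*(s^2 + 16))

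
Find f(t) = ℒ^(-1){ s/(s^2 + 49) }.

Since L{cos(7t)} = s/(s^2 + 49), the inverse is cos(7*t).

f(t) = cos(7*t)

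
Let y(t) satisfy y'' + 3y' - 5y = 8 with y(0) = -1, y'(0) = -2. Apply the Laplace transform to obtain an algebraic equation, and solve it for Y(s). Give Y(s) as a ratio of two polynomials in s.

Apply the Laplace transform to the equation.
The derivative rules (L{y''} = s^2 Y - s·y(0) - y'(0) and L{y'} = sY - y(0), with y(0) = -1, y'(0) = -2) turn the left side into (s^2 + 3*s - 5)Y - (-s - 5).
The right side is L{8} = 8/s.
So (s^2 + 3*s - 5)Y = 8/s + (-s - 5).
Solve for Y(s) and write it as one ratio of polynomials.

Y(s) = (-s^2 - 5*s + 8)/(s^3 + 3*s^2 - 5*s)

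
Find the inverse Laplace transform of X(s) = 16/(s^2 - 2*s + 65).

Rewrite the denominator: s^2 - 2*s + 65 = (s - 1)^2 + 64.
The form in (s - 1) signals a first-shifting-theorem factor e^(t).
Since L{sin(8t)} = 8/(s^2 + 64), the inverse is e^(t)*sin(8*t), scaled by 2.

2*exp(t)*sin(8*t)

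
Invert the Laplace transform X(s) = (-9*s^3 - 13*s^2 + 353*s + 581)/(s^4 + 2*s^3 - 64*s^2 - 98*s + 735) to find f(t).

f(t) = -exp(7*t) - 4*exp(3*t) - 2*exp(-5*t) - 2*exp(-7*t)

Factor the denominator: s^4 + 2*s^3 - 64*s^2 - 98*s + 735 = (s - 7)*(s - 3)*(s + 5)*(s + 7).
Partial fraction decomposition gives [-2/(s + 7)] + [-4/(s - 3)] + [-2/(s + 5)] + [-1/(s - 7)].
Invert each term: -2/(s + 7) ↔ -2e^(-7t); -4/(s - 3) ↔ -4e^(3t); -2/(s + 5) ↔ -2e^(-5t); -1/(s - 7) ↔ -e^(7t).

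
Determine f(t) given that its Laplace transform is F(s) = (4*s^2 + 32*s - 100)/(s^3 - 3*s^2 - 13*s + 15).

f(t) = 5*exp(5*t) + 4*exp(t) - 5*exp(-3*t)

Factor the denominator: s^3 - 3*s^2 - 13*s + 15 = (s - 5)*(s - 1)*(s + 3).
Partial fraction decomposition gives [4/(s - 1)] + [5/(s - 5)] + [-5/(s + 3)].
Invert each term: 4/(s - 1) ↔ 4e^(t); 5/(s - 5) ↔ 5e^(5t); -5/(s + 3) ↔ -5e^(-3t).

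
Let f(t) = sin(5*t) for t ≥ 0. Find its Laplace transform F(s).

L{sin(5t)} = 5/(s^2 + 25).

F(s) = 5/(s^2 + 25)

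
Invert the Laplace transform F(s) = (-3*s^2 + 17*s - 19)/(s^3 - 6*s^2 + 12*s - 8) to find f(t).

f(t) = 3*t^2*exp(2*t)/2 + 5*t*exp(2*t) - 3*exp(2*t)

Factor the denominator: s^3 - 6*s^2 + 12*s - 8 = (s - 2)^3.
Partial fraction decomposition gives [-3/(s - 2)] + [5/(s - 2)^2] + [3/(s - 2)^3].
Invert each term: -3/(s - 2) ↔ -3e^(2t); 5/(s - 2)^2 ↔ 5t·e^(2t); 3/(s - 2)^3 ↔ (3/2)t^2·e^(2t).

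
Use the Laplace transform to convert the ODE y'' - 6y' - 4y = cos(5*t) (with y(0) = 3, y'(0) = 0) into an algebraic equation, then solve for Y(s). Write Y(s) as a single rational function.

Apply the Laplace transform to the equation.
With L{y''} = s^2 Y - s·y(0) - y'(0) and L{y'} = sY - y(0), with y(0) = 3, y'(0) = 0: the LHS transforms to (s^2 - 6*s - 4)Y - (3*s - 18).
The right side is L{cos(5*t)} = s/(s^2 + 25).
So (s^2 - 6*s - 4)Y = s/(s^2 + 25) + (3*s - 18).
Solve for Y(s) and write it as one ratio of polynomials.

Y(s) = (3*s^3 - 18*s^2 + 76*s - 450)/(s^4 - 6*s^3 + 21*s^2 - 150*s - 100)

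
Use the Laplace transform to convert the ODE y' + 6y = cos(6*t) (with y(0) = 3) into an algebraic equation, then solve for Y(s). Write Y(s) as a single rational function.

Transform both sides with L{·}.
The derivative rules (L{y'} = sY - y(0) = sY - 3) turn the left side into (s + 6)Y - (3).
The right side is L{cos(6*t)} = s/(s^2 + 36).
So (s + 6)Y = s/(s^2 + 36) + (3).
Divide through and combine into a single rational function.

Y(s) = (3*s^2 + s + 108)/(s^3 + 6*s^2 + 36*s + 216)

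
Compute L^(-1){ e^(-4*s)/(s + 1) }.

Heaviside(t - 4)*(exp(-t + 4))

The factor e^(-4s) signals a time shift by c = 4 (second shifting theorem).
L{e^(-t)} = 1/(s + 1), so L^-1{1/(s + 1)} = e^(-t).
Hence the inverse is u(t - 4) times that function evaluated at t - 4.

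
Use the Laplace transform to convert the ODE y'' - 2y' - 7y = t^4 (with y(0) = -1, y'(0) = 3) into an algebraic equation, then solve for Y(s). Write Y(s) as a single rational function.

Y(s) = (-s^6 + 5*s^5 + 24)/(s^7 - 2*s^6 - 7*s^5)

Apply the Laplace transform to the equation.
Using L{y''} = s^2 Y - s·y(0) - y'(0) and L{y'} = sY - y(0), with y(0) = -1, y'(0) = 3, the left side becomes (s^2 - 2*s - 7)Y - (-s + 5).
The right side is L{t^4} = 24/s^5.
So (s^2 - 2*s - 7)Y = 24/s^5 + (-s + 5).
Divide through and combine into a single rational function.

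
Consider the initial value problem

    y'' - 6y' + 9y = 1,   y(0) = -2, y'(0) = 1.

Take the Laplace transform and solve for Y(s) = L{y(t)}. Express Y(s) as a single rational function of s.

Y(s) = (-2*s^2 + 13*s + 1)/(s^3 - 6*s^2 + 9*s)

Transform both sides with L{·}.
The derivative rules (L{y''} = s^2 Y - s·y(0) - y'(0) and L{y'} = sY - y(0), with y(0) = -2, y'(0) = 1) turn the left side into (s^2 - 6*s + 9)Y - (-2*s + 13).
The right side is L{1} = 1/s.
So (s^2 - 6*s + 9)Y = 1/s + (-2*s + 13).
Solve for Y(s) and write it as one ratio of polynomials.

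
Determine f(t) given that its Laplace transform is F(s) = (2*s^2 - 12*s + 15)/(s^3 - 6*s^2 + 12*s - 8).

Factor the denominator: s^3 - 6*s^2 + 12*s - 8 = (s - 2)^3.
Partial fraction decomposition gives [2/(s - 2)] + [-4/(s - 2)^2] + [-1/(s - 2)^3].
Invert each term: 2/(s - 2) ↔ 2e^(2t); -4/(s - 2)^2 ↔ -4t·e^(2t); -1/(s - 2)^3 ↔ (-1/2)t^2·e^(2t).

f(t) = -t^2*exp(2*t)/2 - 4*t*exp(2*t) + 2*exp(2*t)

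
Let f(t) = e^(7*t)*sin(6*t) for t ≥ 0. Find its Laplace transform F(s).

F(s) = 6/((s - 7)^2 + 36)

L{sin(6t)} = 6/(s^2 + 36).
By the first shifting theorem, multiplying by e^(7t) replaces s with s - 7.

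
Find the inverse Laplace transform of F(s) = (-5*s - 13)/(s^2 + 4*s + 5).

Complete the square in the denominator: s^2 + 4*s + 5 = (s + 2)^2 + 1^2.
Split the numerator to match: -5*s - 13 = -5·(s + 2) - 3·1.
Invert each term: -5·(s + 2)/((s + 2)^2 + 1) ↔ -5e^(-2t)cos(t); -3·1/((s + 2)^2 + 1) ↔ -3e^(-2t)sin(t).

-3*exp(-2*t)*sin(t) - 5*exp(-2*t)*cos(t)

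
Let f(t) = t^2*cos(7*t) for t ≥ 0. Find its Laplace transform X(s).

X(s) = 2*s*(s^2 - 147)/(s^2 + 49)^3

L{cos(7t)} = s/(s^2 + 49).
Then apply L{t^2·g(t)} = (-1)^2 d^2/ds^2[G(s)] with G(s) = s/(s^2 + 49):
differentiating 2 times and applying the sign gives 2*s*(s^2 - 147)/(s^2 + 49)^3.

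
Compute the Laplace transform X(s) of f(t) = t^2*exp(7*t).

L{e^(7t)} = 1/(s - 7).
Then apply L{t^2·g(t)} = (-1)^2 d^2/ds^2[G(s)] with G(s) = 1/(s - 7):
differentiating 2 times and applying the sign gives 2/(s - 7)^3.

X(s) = 2/(s - 7)^3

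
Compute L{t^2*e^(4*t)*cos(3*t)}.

L{cos(3t)} = s/(s^2 + 9).
Multiplying by e^(4t) shifts s → s - 4, so L{e^(4*t)*cos(3*t)} = (s - 4)/((s - 4)^2 + 9).
Then apply L{t^2·g(t)} = (-1)^2 d^2/ds^2[H(s)] with H(s) = (s - 4)/((s - 4)^2 + 9):
differentiating 2 times and applying the sign gives 2*(s - 4)*(s^2 - 8*s - 11)/(s^2 - 8*s + 25)^3.

2*(s - 4)*(s^2 - 8*s - 11)/(s^2 - 8*s + 25)^3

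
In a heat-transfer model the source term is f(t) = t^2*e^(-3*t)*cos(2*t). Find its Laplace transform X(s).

L{cos(2t)} = s/(s^2 + 4).
Multiplying by e^(-3t) shifts s → s + 3, so L{e^(-3*t)*cos(2*t)} = (s + 3)/((s + 3)^2 + 4).
Then apply L{t^2·g(t)} = (-1)^2 d^2/ds^2[G(s)] with G(s) = (s + 3)/((s + 3)^2 + 4):
differentiating 2 times and applying the sign gives 2*(s + 3)*(s^2 + 6*s - 3)/(s^2 + 6*s + 13)^3.

X(s) = 2*(s + 3)*(s^2 + 6*s - 3)/(s^2 + 6*s + 13)^3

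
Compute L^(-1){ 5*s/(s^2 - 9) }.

5*cosh(3*t)

Since L{cosh(3t)} = s/(s^2 - 9), the inverse is cosh(3*t), scaled by 5.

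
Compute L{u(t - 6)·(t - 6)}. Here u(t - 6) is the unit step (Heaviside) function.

exp(-6*s)/s^2

By the second shifting theorem, L{u(t - c)·g(t - c)} = e^(-cs)·G(s) with c = 6 and G(s) = L{g(t)}.
L{t} = 1!/s^2 = 1/s^2.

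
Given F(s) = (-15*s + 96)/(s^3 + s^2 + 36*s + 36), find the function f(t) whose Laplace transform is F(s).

Factor the denominator: s^3 + s^2 + 36*s + 36 = (s + 1)*(s^2 + 36).
Partial fraction decomposition gives [3/(s + 1)] + [-3*s/(s^2 + 36)] + [-12/(s^2 + 36)].
Invert each term: 3/(s + 1) ↔ 3e^(-t); -3·s/(s^2 + 36) ↔ -3cos(6t); -2·6/(s^2 + 36) ↔ -2sin(6t).

f(t) = -2*sin(6*t) - 3*cos(6*t) + 3*exp(-t)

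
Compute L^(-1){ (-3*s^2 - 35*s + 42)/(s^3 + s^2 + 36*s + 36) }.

-5*sin(6*t) - 5*cos(6*t) + 2*exp(-t)

Factor the denominator: s^3 + s^2 + 36*s + 36 = (s + 1)*(s^2 + 36).
Partial fraction decomposition gives [2/(s + 1)] + [-5*s/(s^2 + 36)] + [-30/(s^2 + 36)].
Invert each term: 2/(s + 1) ↔ 2e^(-t); -5·s/(s^2 + 36) ↔ -5cos(6t); -5·6/(s^2 + 36) ↔ -5sin(6t).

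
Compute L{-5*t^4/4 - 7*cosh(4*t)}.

By linearity of the Laplace transform, transform each term separately.
(-5/4)·[L{t^4} = 4!/s^5 = 24/s^5]; (-7)·[L{cosh(4t)} = s/(s^2 - 16)].

-7*s/(s^2 - 16) - 30/s^5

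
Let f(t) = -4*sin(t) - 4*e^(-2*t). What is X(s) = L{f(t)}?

X(s) = -4/(s^2 + 1) - 4/(s + 2)

The transform is linear, so treat each term independently.
(-4)·[L{e^(-2t)} = 1/(s + 2)]; (-4)·[L{sin(t)} = 1/(s^2 + 1)].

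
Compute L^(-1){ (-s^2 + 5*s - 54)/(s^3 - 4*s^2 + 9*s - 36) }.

-2*exp(4*t) + 3*sin(3*t) + cos(3*t)

Factor the denominator: s^3 - 4*s^2 + 9*s - 36 = (s - 4)*(s^2 + 9).
Partial fraction decomposition gives [-2/(s - 4)] + [s/(s^2 + 9)] + [9/(s^2 + 9)].
Invert each term: -2/(s - 4) ↔ -2e^(4t); 1·s/(s^2 + 9) ↔ cos(3t); 3·3/(s^2 + 9) ↔ 3sin(3t).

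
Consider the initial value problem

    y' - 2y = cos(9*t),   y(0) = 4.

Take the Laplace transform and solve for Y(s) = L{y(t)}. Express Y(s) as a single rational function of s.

Y(s) = (4*s^2 + s + 324)/(s^3 - 2*s^2 + 81*s - 162)

Laplace-transform each side.
The derivative rules (L{y'} = sY - y(0) = sY - 4) turn the left side into (s - 2)Y - (4).
The right side is L{cos(9*t)} = s/(s^2 + 81).
So (s - 2)Y = s/(s^2 + 81) + (4).
Solve for Y(s) and write it as one ratio of polynomials.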